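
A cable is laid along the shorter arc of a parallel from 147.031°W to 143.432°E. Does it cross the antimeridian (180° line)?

Yes

Naïve |143.432 − -147.031| = 290.463° > 180°, so the shorter arc goes the other way round — across 180°.
Signed shortest Δλ = ((143.432 − -147.031 + 180) mod 360) − 180 = -69.537°.
Going west by 69.537° from -147.031° passes through 180° before reaching +143.432°.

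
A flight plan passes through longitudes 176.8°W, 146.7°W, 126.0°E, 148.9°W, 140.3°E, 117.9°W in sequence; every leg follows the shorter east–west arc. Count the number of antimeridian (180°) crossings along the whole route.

Leg 1: -176.8° → -146.7°, shortest Δλ = 30.1° (east) — does not cross 180°.
Leg 2: -146.7° → +126.0°, shortest Δλ = -87.3° (west) — crosses 180°.
Leg 3: +126.0° → -148.9°, shortest Δλ = 85.1° (east) — crosses 180°.
Leg 4: -148.9° → +140.3°, shortest Δλ = -70.8° (west) — crosses 180°.
Leg 5: +140.3° → -117.9°, shortest Δλ = 101.8° (east) — crosses 180°.
Total crossings: 4.

4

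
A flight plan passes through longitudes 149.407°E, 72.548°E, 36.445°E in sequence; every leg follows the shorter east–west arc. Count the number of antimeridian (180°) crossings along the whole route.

Leg 1: +149.407° → +72.548°, shortest Δλ = -76.859° (west) — does not cross 180°.
Leg 2: +72.548° → +36.445°, shortest Δλ = -36.103° (west) — does not cross 180°.
Total crossings: 0.

0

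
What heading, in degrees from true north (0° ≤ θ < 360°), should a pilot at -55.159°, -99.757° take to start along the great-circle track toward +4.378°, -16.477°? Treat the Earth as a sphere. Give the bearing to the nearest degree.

82°

Δλ = -16.477 − -99.757 = 83.280°.
θ = atan2( sin Δλ · cos φ₂ , cos φ₁ · sin φ₂ − sin φ₁ · cos φ₂ · cos Δλ )
  = atan2(0.99023, 0.13937) = 81.988° → normalised to [0°, 360°): 81.988°.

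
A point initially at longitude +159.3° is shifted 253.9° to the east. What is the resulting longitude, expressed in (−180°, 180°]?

Start at +159.3°; shift +253.9° → +413.2°.
+413.2° lies outside (−180°, 180°]; subtract 360° → +53.2°.

+53.2°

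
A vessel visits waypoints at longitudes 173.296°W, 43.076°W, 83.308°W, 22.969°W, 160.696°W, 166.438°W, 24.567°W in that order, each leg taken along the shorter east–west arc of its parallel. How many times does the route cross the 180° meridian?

0

Leg 1: -173.296° → -43.076°, shortest Δλ = 130.22° (east) — does not cross 180°.
Leg 2: -43.076° → -83.308°, shortest Δλ = -40.232° (west) — does not cross 180°.
Leg 3: -83.308° → -22.969°, shortest Δλ = 60.339° (east) — does not cross 180°.
Leg 4: -22.969° → -160.696°, shortest Δλ = -137.727° (west) — does not cross 180°.
Leg 5: -160.696° → -166.438°, shortest Δλ = -5.742° (west) — does not cross 180°.
Leg 6: -166.438° → -24.567°, shortest Δλ = 141.871° (east) — does not cross 180°.
Total crossings: 0.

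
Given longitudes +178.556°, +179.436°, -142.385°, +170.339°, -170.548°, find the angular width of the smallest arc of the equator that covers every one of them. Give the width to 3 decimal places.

47.276°

Sort the longitudes: -170.548°, -142.385°, +170.339°, +178.556°, +179.436°.
Eastward gaps between consecutive values (wrapping around): 28.163°, 312.724°, 8.217°, 0.880°, 10.016°.
Largest gap = 312.724° ⇒ minimal covering band is its complement: 360° − 312.724° = 47.276°.
Band runs from +170.339° eastward to -142.385°, crossing the antimeridian.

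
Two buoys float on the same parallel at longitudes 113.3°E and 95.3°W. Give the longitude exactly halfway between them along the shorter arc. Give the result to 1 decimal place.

171.0°W

Signed shortest Δλ from +113.3° to -95.3° is +151.4°.
Midpoint longitude = +113.3° + (+151.4°)/2 = +113.3° + 75.7° = +189.0°.
Normalise into (−180°, 180°]: -171.0°.
(The naïve average (+113.3 + -95.3)/2 = 9.0° is on the wrong side of the globe.)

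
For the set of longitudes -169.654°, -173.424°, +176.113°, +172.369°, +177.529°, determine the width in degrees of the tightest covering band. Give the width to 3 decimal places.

Sort the longitudes: -173.424°, -169.654°, +172.369°, +176.113°, +177.529°.
Eastward gaps between consecutive values (wrapping around): 3.770°, 342.023°, 3.744°, 1.416°, 9.047°.
Largest gap = 342.023° ⇒ minimal covering band is its complement: 360° − 342.023° = 17.977°.
Band runs from +172.369° eastward to -169.654°, crossing the antimeridian.

17.977°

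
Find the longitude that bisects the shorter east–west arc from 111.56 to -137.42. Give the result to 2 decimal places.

Signed shortest Δλ from +111.56° to -137.42° is +111.02°.
Midpoint longitude = +111.56° + (+111.02°)/2 = +111.56° + 55.51° = +167.07°.
(The naïve average (+111.56 + -137.42)/2 = -12.93° is on the wrong side of the globe.)

+167.07°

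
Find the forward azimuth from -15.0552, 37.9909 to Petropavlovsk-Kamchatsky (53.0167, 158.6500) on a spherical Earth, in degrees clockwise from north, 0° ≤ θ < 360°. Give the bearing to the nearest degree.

Δλ = 158.6500 − 37.9909 = 120.6591°.
θ = atan2( sin Δλ · cos φ₂ , cos φ₁ · sin φ₂ − sin φ₁ · cos φ₂ · cos Δλ )
  = atan2(0.51749, 0.69171) = 36.801° → normalised to [0°, 360°): 36.801°.

37°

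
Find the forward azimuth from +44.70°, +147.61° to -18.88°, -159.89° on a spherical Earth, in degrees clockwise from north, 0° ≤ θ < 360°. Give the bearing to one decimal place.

130.2°

Δλ = -159.89 − 147.61 = -307.50°; wrapped into (−180°, 180°]: 52.50°.
θ = atan2( sin Δλ · cos φ₂ , cos φ₁ · sin φ₂ − sin φ₁ · cos φ₂ · cos Δλ )
  = atan2(0.75067, -0.63517) = 130.236° → normalised to [0°, 360°): 130.236°.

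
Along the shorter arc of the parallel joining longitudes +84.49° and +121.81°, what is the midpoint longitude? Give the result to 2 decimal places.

+103.15°

Signed shortest Δλ from +84.49° to +121.81° is +37.32°.
Midpoint longitude = +84.49° + (+37.32°)/2 = +84.49° + 18.66° = +103.15°.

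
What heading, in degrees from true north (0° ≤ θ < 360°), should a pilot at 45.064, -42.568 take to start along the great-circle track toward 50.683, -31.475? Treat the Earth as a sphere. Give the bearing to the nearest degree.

49°

Δλ = -31.475 − -42.568 = 11.093°.
θ = atan2( sin Δλ · cos φ₂ , cos φ₁ · sin φ₂ − sin φ₁ · cos φ₂ · cos Δλ )
  = atan2(0.12191, 0.10629) = 48.914° → normalised to [0°, 360°): 48.914°.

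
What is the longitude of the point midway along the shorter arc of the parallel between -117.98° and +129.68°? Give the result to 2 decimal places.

Signed shortest Δλ from -117.98° to +129.68° is -112.34°.
Midpoint longitude = -117.98° + (-112.34°)/2 = -117.98° − 56.17° = -174.15°.
(The naïve average (-117.98 + +129.68)/2 = 5.85° is on the wrong side of the globe.)

-174.15°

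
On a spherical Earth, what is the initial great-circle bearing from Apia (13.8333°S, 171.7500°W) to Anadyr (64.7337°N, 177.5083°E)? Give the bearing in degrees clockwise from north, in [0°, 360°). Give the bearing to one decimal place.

355.4°

Δλ = 177.5083 − -171.7500 = 349.2583°; wrapped into (−180°, 180°]: -10.7417°.
θ = atan2( sin Δλ · cos φ₂ , cos φ₁ · sin φ₂ − sin φ₁ · cos φ₂ · cos Δλ )
  = atan2(-0.07955, 0.97837) = -4.649° → normalised to [0°, 360°): 355.351°.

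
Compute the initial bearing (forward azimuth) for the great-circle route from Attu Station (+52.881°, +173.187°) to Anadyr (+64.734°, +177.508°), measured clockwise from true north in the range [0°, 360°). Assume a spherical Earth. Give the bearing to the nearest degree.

9°

Δλ = 177.508 − 173.187 = 4.321°.
θ = atan2( sin Δλ · cos φ₂ , cos φ₁ · sin φ₂ − sin φ₁ · cos φ₂ · cos Δλ )
  = atan2(0.03216, 0.20637) = 8.857° → normalised to [0°, 360°): 8.857°.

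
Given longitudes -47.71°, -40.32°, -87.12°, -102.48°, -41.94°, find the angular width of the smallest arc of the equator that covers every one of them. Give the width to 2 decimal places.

Sort the longitudes: -102.48°, -87.12°, -47.71°, -41.94°, -40.32°.
Eastward gaps between consecutive values (wrapping around): 15.36°, 39.41°, 5.77°, 1.62°, 297.84°.
Largest gap = 297.84° ⇒ minimal covering band is its complement: 360° − 297.84° = 62.16°.
Band runs from -102.48° eastward to -40.32°.

62.16°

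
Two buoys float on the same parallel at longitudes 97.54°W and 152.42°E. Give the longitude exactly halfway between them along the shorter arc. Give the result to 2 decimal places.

152.56°W

Signed shortest Δλ from -97.54° to +152.42° is -110.04°.
Midpoint longitude = -97.54° + (-110.04°)/2 = -97.54° − 55.02° = -152.56°.
(The naïve average (-97.54 + +152.42)/2 = 27.44° is on the wrong side of the globe.)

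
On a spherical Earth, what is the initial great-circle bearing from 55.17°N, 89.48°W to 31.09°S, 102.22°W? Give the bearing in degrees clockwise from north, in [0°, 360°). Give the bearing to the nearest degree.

Δλ = -102.22 − -89.48 = -12.74°.
θ = atan2( sin Δλ · cos φ₂ , cos φ₁ · sin φ₂ − sin φ₁ · cos φ₂ · cos Δλ )
  = atan2(-0.18885, -0.98056) = -169.099° → normalised to [0°, 360°): 190.901°.

191°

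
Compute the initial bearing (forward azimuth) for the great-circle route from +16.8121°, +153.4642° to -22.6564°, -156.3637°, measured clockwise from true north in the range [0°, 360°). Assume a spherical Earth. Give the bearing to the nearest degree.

127°

Δλ = -156.3637 − 153.4642 = -309.8279°; wrapped into (−180°, 180°]: 50.1721°.
θ = atan2( sin Δλ · cos φ₂ , cos φ₁ · sin φ₂ − sin φ₁ · cos φ₂ · cos Δλ )
  = atan2(0.70871, -0.53969) = 127.290° → normalised to [0°, 360°): 127.290°.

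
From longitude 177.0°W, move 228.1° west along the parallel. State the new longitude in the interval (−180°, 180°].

Start at -177.0°; shift −228.1° → -405.1°.
-405.1° lies outside (−180°, 180°]; add 360° → -45.1°.

45.1°W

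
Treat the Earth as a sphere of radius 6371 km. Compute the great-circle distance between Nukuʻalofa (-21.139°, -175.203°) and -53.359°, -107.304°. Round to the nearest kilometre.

6681 km

Δλ = -107.304 − -175.203 = 67.899°.
Δφ = -53.359 − -21.139 = -32.220°.
a = sin²(Δφ/2) + cos φ₁ · cos φ₂ · sin²(Δλ/2) = 0.250601.
c = 2·atan2(√a, √(1−a)) = 1.04859 rad → d = 6371·c ≈ 6680.54 km.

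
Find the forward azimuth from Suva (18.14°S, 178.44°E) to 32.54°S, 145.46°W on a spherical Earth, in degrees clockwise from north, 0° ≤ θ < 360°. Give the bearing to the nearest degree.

Δλ = -145.46 − 178.44 = -323.90°; wrapped into (−180°, 180°]: 36.10°.
θ = atan2( sin Δλ · cos φ₂ , cos φ₁ · sin φ₂ − sin φ₁ · cos φ₂ · cos Δλ )
  = atan2(0.49670, -0.29909) = 121.054° → normalised to [0°, 360°): 121.054°.

121°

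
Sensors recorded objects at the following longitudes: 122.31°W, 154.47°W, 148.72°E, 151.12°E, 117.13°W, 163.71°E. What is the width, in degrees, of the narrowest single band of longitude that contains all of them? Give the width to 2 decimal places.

94.15°

Sort the longitudes: -154.47°, -122.31°, -117.13°, +148.72°, +151.12°, +163.71°.
Eastward gaps between consecutive values (wrapping around): 32.16°, 5.18°, 265.85°, 2.40°, 12.59°, 41.82°.
Largest gap = 265.85° ⇒ minimal covering band is its complement: 360° − 265.85° = 94.15°.
Band runs from +148.72° eastward to -117.13°, crossing the antimeridian.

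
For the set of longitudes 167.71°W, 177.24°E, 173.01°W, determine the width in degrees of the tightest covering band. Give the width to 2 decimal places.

15.05°

Sort the longitudes: -173.01°, -167.71°, +177.24°.
Eastward gaps between consecutive values (wrapping around): 5.30°, 344.95°, 9.75°.
Largest gap = 344.95° ⇒ minimal covering band is its complement: 360° − 344.95° = 15.05°.
Band runs from +177.24° eastward to -167.71°, crossing the antimeridian.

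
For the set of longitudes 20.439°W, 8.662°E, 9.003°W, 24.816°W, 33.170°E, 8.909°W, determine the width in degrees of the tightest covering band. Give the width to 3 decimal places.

57.986°

Sort the longitudes: -24.816°, -20.439°, -9.003°, -8.909°, +8.662°, +33.170°.
Eastward gaps between consecutive values (wrapping around): 4.377°, 11.436°, 0.094°, 17.571°, 24.508°, 302.014°.
Largest gap = 302.014° ⇒ minimal covering band is its complement: 360° − 302.014° = 57.986°.
Band runs from -24.816° eastward to +33.170°.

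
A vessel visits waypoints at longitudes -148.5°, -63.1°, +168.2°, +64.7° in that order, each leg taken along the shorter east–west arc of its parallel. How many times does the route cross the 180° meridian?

Leg 1: -148.5° → -63.1°, shortest Δλ = 85.4° (east) — does not cross 180°.
Leg 2: -63.1° → +168.2°, shortest Δλ = -128.7° (west) — crosses 180°.
Leg 3: +168.2° → +64.7°, shortest Δλ = -103.5° (west) — does not cross 180°.
Total crossings: 1.

1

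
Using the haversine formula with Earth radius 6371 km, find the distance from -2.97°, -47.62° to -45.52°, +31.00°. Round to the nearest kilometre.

Δλ = 31.00 − -47.62 = 78.62°.
Δφ = -45.52 − -2.97 = -42.55°.
a = sin²(Δφ/2) + cos φ₁ · cos φ₂ · sin²(Δλ/2) = 0.412483.
c = 2·atan2(√a, √(1−a)) = 1.39486 rad → d = 6371·c ≈ 8886.63 km.

8887 km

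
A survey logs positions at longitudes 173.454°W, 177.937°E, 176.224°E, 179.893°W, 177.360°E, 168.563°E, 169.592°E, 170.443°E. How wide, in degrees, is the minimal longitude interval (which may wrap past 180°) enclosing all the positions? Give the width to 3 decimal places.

17.983°

Sort the longitudes: -179.893°, -173.454°, +168.563°, +169.592°, +170.443°, +176.224°, +177.360°, +177.937°.
Eastward gaps between consecutive values (wrapping around): 6.439°, 342.017°, 1.029°, 0.851°, 5.781°, 1.136°, 0.577°, 2.170°.
Largest gap = 342.017° ⇒ minimal covering band is its complement: 360° − 342.017° = 17.983°.
Band runs from +168.563° eastward to -173.454°, crossing the antimeridian.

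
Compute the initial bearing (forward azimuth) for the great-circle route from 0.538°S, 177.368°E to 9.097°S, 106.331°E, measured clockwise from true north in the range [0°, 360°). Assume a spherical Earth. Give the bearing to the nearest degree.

261°

Δλ = 106.331 − 177.368 = -71.037°.
θ = atan2( sin Δλ · cos φ₂ , cos φ₁ · sin φ₂ − sin φ₁ · cos φ₂ · cos Δλ )
  = atan2(-0.93383, -0.15509) = -99.429° → normalised to [0°, 360°): 260.571°.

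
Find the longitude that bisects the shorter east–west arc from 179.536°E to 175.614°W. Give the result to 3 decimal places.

Signed shortest Δλ from +179.536° to -175.614° is +4.850°.
Midpoint longitude = +179.536° + (+4.850°)/2 = +179.536° + 2.425° = +181.961°.
Normalise into (−180°, 180°]: -178.039°.
(The naïve average (+179.536 + -175.614)/2 = 1.961° is on the wrong side of the globe.)

178.039°W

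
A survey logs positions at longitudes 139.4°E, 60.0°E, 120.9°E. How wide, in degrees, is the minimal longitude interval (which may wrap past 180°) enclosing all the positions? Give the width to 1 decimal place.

79.4°

Sort the longitudes: +60.0°, +120.9°, +139.4°.
Eastward gaps between consecutive values (wrapping around): 60.9°, 18.5°, 280.6°.
Largest gap = 280.6° ⇒ minimal covering band is its complement: 360° − 280.6° = 79.4°.
Band runs from +60.0° eastward to +139.4°.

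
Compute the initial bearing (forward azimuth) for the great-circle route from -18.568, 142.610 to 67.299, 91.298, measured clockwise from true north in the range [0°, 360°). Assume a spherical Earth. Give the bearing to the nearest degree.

Δλ = 91.298 − 142.610 = -51.312°.
θ = atan2( sin Δλ · cos φ₂ , cos φ₁ · sin φ₂ − sin φ₁ · cos φ₂ · cos Δλ )
  = atan2(-0.30124, 0.95133) = -17.570° → normalised to [0°, 360°): 342.430°.

342°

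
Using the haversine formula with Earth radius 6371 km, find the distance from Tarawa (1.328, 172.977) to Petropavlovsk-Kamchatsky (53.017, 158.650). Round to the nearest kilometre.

Δλ = 158.650 − 172.977 = -14.327°.
Δφ = 53.017 − 1.328 = 51.689°.
a = sin²(Δφ/2) + cos φ₁ · cos φ₂ · sin²(Δλ/2) = 0.199387.
c = 2·atan2(√a, √(1−a)) = 0.92576 rad → d = 6371·c ≈ 5898.04 km.

5898 km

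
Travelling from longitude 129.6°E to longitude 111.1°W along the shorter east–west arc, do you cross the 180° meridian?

Yes

Naïve |-111.1 − 129.6| = 240.7° > 180°, so the shorter arc goes the other way round — across 180°.
Signed shortest Δλ = ((-111.1 − 129.6 + 180) mod 360) − 180 = 119.3°.
Going east by 119.3° from +129.6° passes through 180° before reaching -111.1°.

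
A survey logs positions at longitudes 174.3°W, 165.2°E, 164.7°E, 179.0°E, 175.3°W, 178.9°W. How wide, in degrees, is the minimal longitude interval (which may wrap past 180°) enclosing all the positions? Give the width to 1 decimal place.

Sort the longitudes: -178.9°, -175.3°, -174.3°, +164.7°, +165.2°, +179.0°.
Eastward gaps between consecutive values (wrapping around): 3.6°, 1.0°, 339.0°, 0.5°, 13.8°, 2.1°.
Largest gap = 339.0° ⇒ minimal covering band is its complement: 360° − 339.0° = 21.0°.
Band runs from +164.7° eastward to -174.3°, crossing the antimeridian.

21.0°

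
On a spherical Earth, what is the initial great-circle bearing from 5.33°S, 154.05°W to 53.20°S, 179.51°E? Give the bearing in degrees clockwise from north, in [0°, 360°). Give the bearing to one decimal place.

Δλ = 179.51 − -154.05 = 333.56°; wrapped into (−180°, 180°]: -26.44°.
θ = atan2( sin Δλ · cos φ₂ , cos φ₁ · sin φ₂ − sin φ₁ · cos φ₂ · cos Δλ )
  = atan2(-0.26672, -0.74745) = -160.361° → normalised to [0°, 360°): 199.639°.

199.6°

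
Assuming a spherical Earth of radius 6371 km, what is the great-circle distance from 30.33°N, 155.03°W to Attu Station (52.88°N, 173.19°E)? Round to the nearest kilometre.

Δλ = 173.19 − -155.03 = 328.22°; wrapped into (−180°, 180°]: -31.78°.
Δφ = 52.88 − 30.33 = 22.55°.
a = sin²(Δφ/2) + cos φ₁ · cos φ₂ · sin²(Δλ/2) = 0.077274.
c = 2·atan2(√a, √(1−a)) = 0.56339 rad → d = 6371·c ≈ 3589.33 km.

3589 km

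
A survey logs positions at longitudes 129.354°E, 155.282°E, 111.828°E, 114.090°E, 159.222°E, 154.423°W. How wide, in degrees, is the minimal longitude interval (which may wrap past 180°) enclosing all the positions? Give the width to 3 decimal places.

93.749°

Sort the longitudes: -154.423°, +111.828°, +114.090°, +129.354°, +155.282°, +159.222°.
Eastward gaps between consecutive values (wrapping around): 266.251°, 2.262°, 15.264°, 25.928°, 3.940°, 46.355°.
Largest gap = 266.251° ⇒ minimal covering band is its complement: 360° − 266.251° = 93.749°.
Band runs from +111.828° eastward to -154.423°, crossing the antimeridian.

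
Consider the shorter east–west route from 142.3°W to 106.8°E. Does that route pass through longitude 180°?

Naïve |106.8 − -142.3| = 249.1° > 180°, so the shorter arc goes the other way round — across 180°.
Signed shortest Δλ = ((106.8 − -142.3 + 180) mod 360) − 180 = -110.9°.
Going west by 110.9° from -142.3° passes through 180° before reaching +106.8°.

Yes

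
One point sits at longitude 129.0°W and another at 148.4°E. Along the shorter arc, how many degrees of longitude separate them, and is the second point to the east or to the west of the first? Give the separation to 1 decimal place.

82.6° west

Raw difference: 148.4 − -129.0 = 277.4°.
Normalise into (−180°, 180°]: 277.4° − 360° = -82.6°.
Negative ⇒ the second point lies to the west; separation 82.6°.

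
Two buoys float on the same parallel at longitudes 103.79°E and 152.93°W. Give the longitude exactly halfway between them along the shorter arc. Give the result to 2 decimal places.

Signed shortest Δλ from +103.79° to -152.93° is +103.28°.
Midpoint longitude = +103.79° + (+103.28°)/2 = +103.79° + 51.64° = +155.43°.
(The naïve average (+103.79 + -152.93)/2 = -24.57° is on the wrong side of the globe.)

155.43°E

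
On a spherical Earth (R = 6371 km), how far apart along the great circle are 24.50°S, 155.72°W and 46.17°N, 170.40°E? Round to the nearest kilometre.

8568 km

Δλ = 170.40 − -155.72 = 326.12°; wrapped into (−180°, 180°]: -33.88°.
Δφ = 46.17 − -24.50 = 70.67°.
a = sin²(Δφ/2) + cos φ₁ · cos φ₂ · sin²(Δλ/2) = 0.387995.
c = 2·atan2(√a, √(1−a)) = 1.34487 rad → d = 6371·c ≈ 8568.16 km.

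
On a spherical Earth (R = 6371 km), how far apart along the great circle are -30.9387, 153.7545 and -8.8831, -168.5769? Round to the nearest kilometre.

Δλ = -168.5769 − 153.7545 = -322.3314°; wrapped into (−180°, 180°]: 37.6686°.
Δφ = -8.8831 − -30.9387 = 22.0556°.
a = sin²(Δφ/2) + cos φ₁ · cos φ₂ · sin²(Δλ/2) = 0.124910.
c = 2·atan2(√a, √(1−a)) = 0.72246 rad → d = 6371·c ≈ 4602.80 km.

4603 km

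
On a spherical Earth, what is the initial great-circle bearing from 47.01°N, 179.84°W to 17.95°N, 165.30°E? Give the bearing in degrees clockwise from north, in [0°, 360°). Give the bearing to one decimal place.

Δλ = 165.30 − -179.84 = 345.14°; wrapped into (−180°, 180°]: -14.86°.
θ = atan2( sin Δλ · cos φ₂ , cos φ₁ · sin φ₂ − sin φ₁ · cos φ₂ · cos Δλ )
  = atan2(-0.24398, -0.46245) = -152.185° → normalised to [0°, 360°): 207.815°.

207.8°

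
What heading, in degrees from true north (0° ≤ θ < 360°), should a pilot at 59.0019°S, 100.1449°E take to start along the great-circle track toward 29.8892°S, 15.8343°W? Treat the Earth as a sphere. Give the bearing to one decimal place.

233.2°

Δλ = -15.8343 − 100.1449 = -115.9792°.
θ = atan2( sin Δλ · cos φ₂ , cos φ₁ · sin φ₂ − sin φ₁ · cos φ₂ · cos Δλ )
  = atan2(-0.77938, -0.58218) = -126.759° → normalised to [0°, 360°): 233.241°.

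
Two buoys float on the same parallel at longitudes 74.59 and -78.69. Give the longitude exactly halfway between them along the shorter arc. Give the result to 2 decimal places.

Signed shortest Δλ from +74.59° to -78.69° is -153.28°.
Midpoint longitude = +74.59° + (-153.28°)/2 = +74.59° − 76.64° = -2.05°.

-2.05°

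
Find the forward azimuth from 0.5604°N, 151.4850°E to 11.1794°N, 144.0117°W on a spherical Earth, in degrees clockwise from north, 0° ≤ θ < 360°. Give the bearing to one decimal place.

77.9°

Δλ = -144.0117 − 151.4850 = -295.4967°; wrapped into (−180°, 180°]: 64.5033°.
θ = atan2( sin Δλ · cos φ₂ , cos φ₁ · sin φ₂ − sin φ₁ · cos φ₂ · cos Δλ )
  = atan2(0.88548, 0.18974) = 77.906° → normalised to [0°, 360°): 77.906°.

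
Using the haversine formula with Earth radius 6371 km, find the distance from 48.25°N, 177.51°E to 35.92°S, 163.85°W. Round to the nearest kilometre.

Δλ = -163.85 − 177.51 = -341.36°; wrapped into (−180°, 180°]: 18.64°.
Δφ = -35.92 − 48.25 = -84.17°.
a = sin²(Δφ/2) + cos φ₁ · cos φ₂ · sin²(Δλ/2) = 0.463355.
c = 2·atan2(√a, √(1−a)) = 1.49744 rad → d = 6371·c ≈ 9540.19 km.

9540 km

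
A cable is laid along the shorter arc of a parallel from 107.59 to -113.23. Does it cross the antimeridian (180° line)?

Yes

Naïve |-113.23 − 107.59| = 220.82° > 180°, so the shorter arc goes the other way round — across 180°.
Signed shortest Δλ = ((-113.23 − 107.59 + 180) mod 360) − 180 = 139.18°.
Going east by 139.18° from +107.59° passes through 180° before reaching -113.23°.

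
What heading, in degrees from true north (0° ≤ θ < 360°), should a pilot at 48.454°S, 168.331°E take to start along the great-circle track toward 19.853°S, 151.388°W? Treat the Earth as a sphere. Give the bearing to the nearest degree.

63°

Δλ = -151.388 − 168.331 = -319.719°; wrapped into (−180°, 180°]: 40.281°.
θ = atan2( sin Δλ · cos φ₂ , cos φ₁ · sin φ₂ − sin φ₁ · cos φ₂ · cos Δλ )
  = atan2(0.60811, 0.31179) = 62.855° → normalised to [0°, 360°): 62.855°.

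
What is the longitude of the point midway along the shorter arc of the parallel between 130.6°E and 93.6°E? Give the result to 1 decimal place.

Signed shortest Δλ from +130.6° to +93.6° is -37.0°.
Midpoint longitude = +130.6° + (-37.0°)/2 = +130.6° − 18.5° = +112.1°.

112.1°E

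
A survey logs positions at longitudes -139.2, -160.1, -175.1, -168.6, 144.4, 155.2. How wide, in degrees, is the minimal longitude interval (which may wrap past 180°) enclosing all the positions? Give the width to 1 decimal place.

76.4°

Sort the longitudes: -175.1°, -168.6°, -160.1°, -139.2°, +144.4°, +155.2°.
Eastward gaps between consecutive values (wrapping around): 6.5°, 8.5°, 20.9°, 283.6°, 10.8°, 29.7°.
Largest gap = 283.6° ⇒ minimal covering band is its complement: 360° − 283.6° = 76.4°.
Band runs from +144.4° eastward to -139.2°, crossing the antimeridian.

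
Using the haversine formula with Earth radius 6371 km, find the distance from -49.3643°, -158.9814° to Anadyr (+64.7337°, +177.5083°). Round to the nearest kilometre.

12849 km

Δλ = 177.5083 − -158.9814 = 336.4897°; wrapped into (−180°, 180°]: -23.5103°.
Δφ = 64.7337 − -49.3643 = 114.0980°.
a = sin²(Δφ/2) + cos φ₁ · cos φ₂ · sin²(Δλ/2) = 0.715687.
c = 2·atan2(√a, √(1−a)) = 2.01681 rad → d = 6371·c ≈ 12849.10 km.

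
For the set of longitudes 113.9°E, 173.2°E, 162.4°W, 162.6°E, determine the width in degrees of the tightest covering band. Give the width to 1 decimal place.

83.7°

Sort the longitudes: -162.4°, +113.9°, +162.6°, +173.2°.
Eastward gaps between consecutive values (wrapping around): 276.3°, 48.7°, 10.6°, 24.4°.
Largest gap = 276.3° ⇒ minimal covering band is its complement: 360° − 276.3° = 83.7°.
Band runs from +113.9° eastward to -162.4°, crossing the antimeridian.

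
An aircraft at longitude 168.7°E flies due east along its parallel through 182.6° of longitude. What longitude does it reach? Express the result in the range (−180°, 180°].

Start at +168.7°; shift +182.6° → +351.3°.
+351.3° lies outside (−180°, 180°]; subtract 360° → -8.7°.

8.7°W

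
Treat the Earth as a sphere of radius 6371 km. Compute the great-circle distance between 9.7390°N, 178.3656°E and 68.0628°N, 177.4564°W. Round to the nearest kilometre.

Δλ = -177.4564 − 178.3656 = -355.8220°; wrapped into (−180°, 180°]: 4.1780°.
Δφ = 68.0628 − 9.7390 = 58.3238°.
a = sin²(Δφ/2) + cos φ₁ · cos φ₂ · sin²(Δλ/2) = 0.237930.
c = 2·atan2(√a, √(1−a)) = 1.01909 rad → d = 6371·c ≈ 6492.63 km.

6493 km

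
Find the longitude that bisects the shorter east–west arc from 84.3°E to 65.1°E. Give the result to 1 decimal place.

Signed shortest Δλ from +84.3° to +65.1° is -19.2°.
Midpoint longitude = +84.3° + (-19.2°)/2 = +84.3° − 9.6° = +74.7°.

74.7°E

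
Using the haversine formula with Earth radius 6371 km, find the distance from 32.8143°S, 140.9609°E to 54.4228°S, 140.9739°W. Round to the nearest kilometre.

Δλ = -140.9739 − 140.9609 = -281.9348°; wrapped into (−180°, 180°]: 78.0652°.
Δφ = -54.4228 − -32.8143 = -21.6085°.
a = sin²(Δφ/2) + cos φ₁ · cos φ₂ · sin²(Δλ/2) = 0.229062.
c = 2·atan2(√a, √(1−a)) = 0.99813 rad → d = 6371·c ≈ 6359.08 km.

6359 km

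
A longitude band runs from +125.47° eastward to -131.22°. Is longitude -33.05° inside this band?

No

Band width going east from +125.47° to -131.22°: ((-131.22 − 125.47) mod 360) = 103.31°.
Offset of -33.05° east of the west edge: ((-33.05 − 125.47) mod 360) = 201.48°.
201.48° > 103.31° ⇒ outside.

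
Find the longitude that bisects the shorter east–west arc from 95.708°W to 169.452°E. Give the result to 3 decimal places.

143.128°W

Signed shortest Δλ from -95.708° to +169.452° is -94.840°.
Midpoint longitude = -95.708° + (-94.840°)/2 = -95.708° − 47.420° = -143.128°.
(The naïve average (-95.708 + +169.452)/2 = 36.872° is on the wrong side of the globe.)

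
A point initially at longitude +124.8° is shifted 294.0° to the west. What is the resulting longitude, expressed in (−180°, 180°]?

-169.2°

Start at +124.8°; shift −294.0° → -169.2°.
-169.2° already lies in (−180°, 180°].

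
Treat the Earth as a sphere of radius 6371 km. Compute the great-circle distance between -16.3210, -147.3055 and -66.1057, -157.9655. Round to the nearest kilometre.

5592 km

Δλ = -157.9655 − -147.3055 = -10.6600°.
Δφ = -66.1057 − -16.3210 = -49.7847°.
a = sin²(Δφ/2) + cos φ₁ · cos φ₂ · sin²(Δλ/2) = 0.180523.
c = 2·atan2(√a, √(1−a)) = 0.87766 rad → d = 6371·c ≈ 5591.57 km.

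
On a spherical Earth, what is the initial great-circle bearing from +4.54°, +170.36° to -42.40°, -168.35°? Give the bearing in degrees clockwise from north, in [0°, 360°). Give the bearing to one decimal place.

159.7°

Δλ = -168.35 − 170.36 = -338.71°; wrapped into (−180°, 180°]: 21.29°.
θ = atan2( sin Δλ · cos φ₂ , cos φ₁ · sin φ₂ − sin φ₁ · cos φ₂ · cos Δλ )
  = atan2(0.26812, -0.72665) = 159.747° → normalised to [0°, 360°): 159.747°.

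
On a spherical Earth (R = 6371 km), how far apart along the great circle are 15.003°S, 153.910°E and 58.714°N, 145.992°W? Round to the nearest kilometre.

Δλ = -145.992 − 153.910 = -299.902°; wrapped into (−180°, 180°]: 60.098°.
Δφ = 58.714 − -15.003 = 73.717°.
a = sin²(Δφ/2) + cos φ₁ · cos φ₂ · sin²(Δλ/2) = 0.485583.
c = 2·atan2(√a, √(1−a)) = 1.54196 rad → d = 6371·c ≈ 9823.81 km.

9824 km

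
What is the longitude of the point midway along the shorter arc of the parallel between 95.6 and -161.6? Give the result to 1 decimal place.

+147.0°

Signed shortest Δλ from +95.6° to -161.6° is +102.8°.
Midpoint longitude = +95.6° + (+102.8°)/2 = +95.6° + 51.4° = +147.0°.
(The naïve average (+95.6 + -161.6)/2 = -33.0° is on the wrong side of the globe.)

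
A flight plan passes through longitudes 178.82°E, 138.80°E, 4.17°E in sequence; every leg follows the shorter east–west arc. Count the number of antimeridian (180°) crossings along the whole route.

0

Leg 1: +178.82° → +138.80°, shortest Δλ = -40.02° (west) — does not cross 180°.
Leg 2: +138.80° → +4.17°, shortest Δλ = -134.63° (west) — does not cross 180°.
Total crossings: 0.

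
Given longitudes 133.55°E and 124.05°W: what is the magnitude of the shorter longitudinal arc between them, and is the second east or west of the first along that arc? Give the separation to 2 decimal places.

Raw difference: -124.05 − 133.55 = -257.6°.
Normalise into (−180°, 180°]: -257.6° + 360° = 102.4°.
Positive ⇒ the second point lies to the east; separation 102.40°.

102.40° east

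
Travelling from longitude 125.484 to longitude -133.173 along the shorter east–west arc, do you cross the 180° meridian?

Naïve |-133.173 − 125.484| = 258.657° > 180°, so the shorter arc goes the other way round — across 180°.
Signed shortest Δλ = ((-133.173 − 125.484 + 180) mod 360) − 180 = 101.343°.
Going east by 101.343° from +125.484° passes through 180° before reaching -133.173°.

Yes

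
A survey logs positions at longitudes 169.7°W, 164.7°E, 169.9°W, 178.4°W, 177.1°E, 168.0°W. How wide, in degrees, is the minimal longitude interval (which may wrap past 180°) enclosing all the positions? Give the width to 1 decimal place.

Sort the longitudes: -178.4°, -169.9°, -169.7°, -168.0°, +164.7°, +177.1°.
Eastward gaps between consecutive values (wrapping around): 8.5°, 0.2°, 1.7°, 332.7°, 12.4°, 4.5°.
Largest gap = 332.7° ⇒ minimal covering band is its complement: 360° − 332.7° = 27.3°.
Band runs from +164.7° eastward to -168.0°, crossing the antimeridian.

27.3°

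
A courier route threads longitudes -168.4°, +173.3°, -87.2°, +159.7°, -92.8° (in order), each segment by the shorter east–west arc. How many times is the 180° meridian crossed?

Leg 1: -168.4° → +173.3°, shortest Δλ = -18.3° (west) — crosses 180°.
Leg 2: +173.3° → -87.2°, shortest Δλ = 99.5° (east) — crosses 180°.
Leg 3: -87.2° → +159.7°, shortest Δλ = -113.1° (west) — crosses 180°.
Leg 4: +159.7° → -92.8°, shortest Δλ = 107.5° (east) — crosses 180°.
Total crossings: 4.

4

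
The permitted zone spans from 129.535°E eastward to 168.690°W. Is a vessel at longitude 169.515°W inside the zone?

Band width going east from +129.535° to -168.690°: ((-168.690 − 129.535) mod 360) = 61.775°.
Offset of -169.515° east of the west edge: ((-169.515 − 129.535) mod 360) = 60.950°.
60.950° ≤ 61.775° ⇒ inside.

Yes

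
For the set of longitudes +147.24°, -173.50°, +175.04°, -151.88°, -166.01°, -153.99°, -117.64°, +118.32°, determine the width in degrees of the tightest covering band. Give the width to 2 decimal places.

Sort the longitudes: -173.50°, -166.01°, -153.99°, -151.88°, -117.64°, +118.32°, +147.24°, +175.04°.
Eastward gaps between consecutive values (wrapping around): 7.49°, 12.02°, 2.11°, 34.24°, 235.96°, 28.92°, 27.80°, 11.46°.
Largest gap = 235.96° ⇒ minimal covering band is its complement: 360° − 235.96° = 124.04°.
Band runs from +118.32° eastward to -117.64°, crossing the antimeridian.

124.04°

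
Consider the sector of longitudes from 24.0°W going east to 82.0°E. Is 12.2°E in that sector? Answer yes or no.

Band width going east from -24.0° to +82.0°: ((82.0 − -24.0) mod 360) = 106.0°.
Offset of +12.2° east of the west edge: ((12.2 − -24.0) mod 360) = 36.2°.
36.2° ≤ 106.0° ⇒ inside.

Yes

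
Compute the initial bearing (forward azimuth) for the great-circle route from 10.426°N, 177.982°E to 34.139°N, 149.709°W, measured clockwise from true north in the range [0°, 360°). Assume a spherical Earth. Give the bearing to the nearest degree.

46°

Δλ = -149.709 − 177.982 = -327.691°; wrapped into (−180°, 180°]: 32.309°.
θ = atan2( sin Δλ · cos φ₂ , cos φ₁ · sin φ₂ − sin φ₁ · cos φ₂ · cos Δλ )
  = atan2(0.44238, 0.42534) = 46.125° → normalised to [0°, 360°): 46.125°.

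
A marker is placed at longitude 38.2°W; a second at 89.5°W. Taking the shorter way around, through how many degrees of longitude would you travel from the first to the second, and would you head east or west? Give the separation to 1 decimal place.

Raw difference: -89.5 − -38.2 = -51.3°.
Normalise into (−180°, 180°]: -51.3° stays -51.3°.
Negative ⇒ the second point lies to the west; separation 51.3°.

51.3° west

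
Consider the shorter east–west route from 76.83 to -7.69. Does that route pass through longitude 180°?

Signed shortest Δλ = ((-7.69 − 76.83 + 180) mod 360) − 180 = -84.52°.
Going west by 84.52° from +76.83° reaches -7.69° without touching 180°.

No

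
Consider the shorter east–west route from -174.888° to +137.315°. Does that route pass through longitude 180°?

Naïve |137.315 − -174.888| = 312.203° > 180°, so the shorter arc goes the other way round — across 180°.
Signed shortest Δλ = ((137.315 − -174.888 + 180) mod 360) − 180 = -47.797°.
Going west by 47.797° from -174.888° passes through 180° before reaching +137.315°.

Yes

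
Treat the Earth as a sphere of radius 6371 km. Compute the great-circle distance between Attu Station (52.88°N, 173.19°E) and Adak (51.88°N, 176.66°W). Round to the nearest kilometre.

Δλ = -176.66 − 173.19 = -349.85°; wrapped into (−180°, 180°]: 10.15°.
Δφ = 51.88 − 52.88 = -1.00°.
a = sin²(Δφ/2) + cos φ₁ · cos φ₂ · sin²(Δλ/2) = 0.002991.
c = 2·atan2(√a, √(1−a)) = 0.10944 rad → d = 6371·c ≈ 697.24 km.

697 km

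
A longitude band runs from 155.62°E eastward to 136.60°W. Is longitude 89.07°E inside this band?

No

Band width going east from +155.62° to -136.60°: ((-136.60 − 155.62) mod 360) = 67.78°.
Offset of +89.07° east of the west edge: ((89.07 − 155.62) mod 360) = 293.45°.
293.45° > 67.78° ⇒ outside.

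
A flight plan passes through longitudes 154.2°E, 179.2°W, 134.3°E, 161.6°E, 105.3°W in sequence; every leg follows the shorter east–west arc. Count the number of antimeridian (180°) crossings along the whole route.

Leg 1: +154.2° → -179.2°, shortest Δλ = 26.6° (east) — crosses 180°.
Leg 2: -179.2° → +134.3°, shortest Δλ = -46.5° (west) — crosses 180°.
Leg 3: +134.3° → +161.6°, shortest Δλ = 27.3° (east) — does not cross 180°.
Leg 4: +161.6° → -105.3°, shortest Δλ = 93.1° (east) — crosses 180°.
Total crossings: 3.

3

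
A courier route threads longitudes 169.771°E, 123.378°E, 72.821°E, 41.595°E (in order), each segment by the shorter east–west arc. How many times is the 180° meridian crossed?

Leg 1: +169.771° → +123.378°, shortest Δλ = -46.393° (west) — does not cross 180°.
Leg 2: +123.378° → +72.821°, shortest Δλ = -50.557° (west) — does not cross 180°.
Leg 3: +72.821° → +41.595°, shortest Δλ = -31.226° (west) — does not cross 180°.
Total crossings: 0.

0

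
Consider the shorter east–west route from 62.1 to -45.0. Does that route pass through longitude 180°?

Signed shortest Δλ = ((-45.0 − 62.1 + 180) mod 360) − 180 = -107.1°.
Going west by 107.1° from +62.1° reaches -45.0° without touching 180°.

No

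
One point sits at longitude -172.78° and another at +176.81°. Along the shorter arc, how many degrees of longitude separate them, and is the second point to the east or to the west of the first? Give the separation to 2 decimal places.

Raw difference: 176.81 − -172.78 = 349.59°.
Normalise into (−180°, 180°]: 349.59° − 360° = -10.41°.
Negative ⇒ the second point lies to the west; separation 10.41°.

10.41° west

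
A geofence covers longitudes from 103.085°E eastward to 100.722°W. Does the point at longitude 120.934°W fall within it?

Yes

Band width going east from +103.085° to -100.722°: ((-100.722 − 103.085) mod 360) = 156.193°.
Offset of -120.934° east of the west edge: ((-120.934 − 103.085) mod 360) = 135.981°.
135.981° ≤ 156.193° ⇒ inside.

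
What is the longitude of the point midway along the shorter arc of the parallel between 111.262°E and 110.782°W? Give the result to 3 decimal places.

179.760°W

Signed shortest Δλ from +111.262° to -110.782° is +137.956°.
Midpoint longitude = +111.262° + (+137.956°)/2 = +111.262° + 68.978° = +180.240°.
Normalise into (−180°, 180°]: -179.760°.
(The naïve average (+111.262 + -110.782)/2 = 0.24° is on the wrong side of the globe.)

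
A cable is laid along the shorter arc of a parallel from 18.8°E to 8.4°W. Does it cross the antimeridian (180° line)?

No

Signed shortest Δλ = ((-8.4 − 18.8 + 180) mod 360) − 180 = -27.2°.
Going west by 27.2° from +18.8° reaches -8.4° without touching 180°.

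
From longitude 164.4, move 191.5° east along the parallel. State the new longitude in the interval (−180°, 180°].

-4.1°

Start at +164.4°; shift +191.5° → +355.9°.
+355.9° lies outside (−180°, 180°]; subtract 360° → -4.1°.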